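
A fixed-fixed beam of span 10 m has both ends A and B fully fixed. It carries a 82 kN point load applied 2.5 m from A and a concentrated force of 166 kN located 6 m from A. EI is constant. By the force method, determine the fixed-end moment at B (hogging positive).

Take the two fixed-end moments M_A, M_B as redundants; the released structure is the simple span AB.
End rotations of the released simple span under the applied load (×1/EI):
  at A: point load 82 at a = 2.5: Pab(L + b)/(6LEI) = 448.4/EI
  at B: point load 82 at a = 2.5: Pab(L + a)/(6LEI) = 320.3/EI
  at A: point load 166 at a = 6: Pab(L + b)/(6LEI) = 929.6/EI
  at B: point load 166 at a = 6: Pab(L + a)/(6LEI) = 1062/EI
  θ_A0 = 1378/EI,  θ_B0 = 1383/EI
Flexibility coefficients: a unit moment at one end gives L/(3EI) there and L/(6EI) at the far end, so f₁₁ = f₂₂ = 3.333/EI and f₁₂ = f₂₁ = 1.667/EI.
Compatibility — zero rotation at each built-in end:
  3.333 M_A + 1.667 M_B = 1378
  1.667 M_A + 3.333 M_B = 1383
Solving the pair gives M_A = 274.7 kN·m and M_B = 277.5 kN·m (hogging).

M_B = 277.5 kN·m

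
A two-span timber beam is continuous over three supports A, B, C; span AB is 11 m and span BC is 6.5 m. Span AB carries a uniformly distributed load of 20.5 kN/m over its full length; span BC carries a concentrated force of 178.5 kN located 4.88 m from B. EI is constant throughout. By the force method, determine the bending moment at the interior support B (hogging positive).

M_B = 245.3 kN·m

Release continuity at B by inserting a hinge; the redundant is the internal moment M_B. The primary structure is two simply-supported spans AB and BC.
End slopes at the hinge B, treating each span as simply supported:
  span AB: UDL 20.5: wL³/(24EI) = 1137/EI
  span BC: point load 178.5 at a = 4.88: Pab(L + b)/(6LEI) = 293.8/EI
  relative rotation θ_0 = (1137 + 293.8)/EI = 1431/EI
A unit hogging moment at B produces rotation L₁/(3EI) + L₂/(3EI) = 5.833/EI.
Slope continuity at B: θ_0 = M_B·5.833/EI, so M_B = 1431/5.833 = 245.3 kN·m (hogging).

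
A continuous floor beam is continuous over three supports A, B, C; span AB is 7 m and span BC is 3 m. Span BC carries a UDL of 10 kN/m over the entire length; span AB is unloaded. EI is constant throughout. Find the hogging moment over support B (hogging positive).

Take M_B as the redundant. Released structure: two simple spans AB and BC with a hinge at B.
Discontinuity in slope at B on the released structure — sum the simple-span end rotations:
  span BC: UDL 10: wL³/(24EI) = 11.25/EI
  relative rotation θ_0 = (0 + 11.25)/EI = 11.25/EI
A unit hogging moment at B produces rotation L₁/(3EI) + L₂/(3EI) = 3.333/EI.
Slope continuity at B: θ_0 = M_B·3.333/EI, so M_B = 11.25/3.333 = 3.375 kN·m (hogging).

M_B = 3.375 kN·m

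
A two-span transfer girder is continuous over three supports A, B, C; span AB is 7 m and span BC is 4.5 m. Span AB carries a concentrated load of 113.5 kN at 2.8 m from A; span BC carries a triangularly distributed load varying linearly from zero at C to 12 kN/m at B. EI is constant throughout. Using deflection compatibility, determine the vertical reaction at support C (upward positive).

R_C = -10.46 kN

Release continuity at B by inserting a hinge; the redundant is the internal moment M_B. The primary structure is two simply-supported spans AB and BC.
Rotations at B on the released spans (each span's end-slope, ×1/EI):
  span AB: point load 113.5 at a = 2.8: Pab(L + a)/(6LEI) = 311.4/EI
  span BC: triangular load, peak 12: w₀L³/(45EI) = 24.3/EI
  relative rotation θ_0 = (311.4 + 24.3)/EI = 335.7/EI
A unit hogging moment at B produces rotation L₁/(3EI) + L₂/(3EI) = 3.833/EI.
Slope continuity at B: θ_0 = M_B·3.833/EI, so M_B = 335.7/3.833 = 87.59 kN·m (hogging).
Span BC, ΣM about C: R_B^{BC}·4.5 = 81 + 87.59, so R_B^{BC} = 37.46 kN and R_C = 27 − 37.46 = -10.46 kN.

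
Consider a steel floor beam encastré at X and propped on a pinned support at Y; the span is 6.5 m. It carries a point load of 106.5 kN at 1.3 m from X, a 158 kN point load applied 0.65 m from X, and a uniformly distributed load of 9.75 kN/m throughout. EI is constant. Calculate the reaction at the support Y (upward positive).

R_Y = 32.02 kN

Release the roller at Y. Primary structure: cantilever fixed at X.
Primary-structure tip deflection at Y by superposition:
  point load 106.5 at a = 1.3: Pa²(3L − a)/(6EI) = 546/EI
  point load 158 at a = 0.65: Pa²(3L − a)/(6EI) = 209.7/EI
  UDL 9.75: wL⁴/(8EI) = 2176/EI
  δ_0 = 2931/EI
Flexibility coefficient — unit upward force at Y: δ_{YY} = L³/(3EI) = 91.54/EI.
The prop prevents deflection at Y: R_Y = δ_0/δ_{YY} = 2931/91.54 = 32.02 kN.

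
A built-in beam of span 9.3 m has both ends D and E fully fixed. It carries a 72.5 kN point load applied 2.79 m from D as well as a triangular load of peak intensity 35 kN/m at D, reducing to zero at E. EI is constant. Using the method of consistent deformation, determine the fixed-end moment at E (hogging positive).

Release both end moments; the primary structure is a simply-supported span DE with redundants M_D and M_E.
End rotations of the released simple span under the applied load (×1/EI):
  at D: point load 72.5 at a = 2.79: Pab(L + b)/(6LEI) = 373.1/EI
  at E: point load 72.5 at a = 2.79: Pab(L + a)/(6LEI) = 285.3/EI
  at D: triangular load, peak 35: w₀L³/(45EI) = 625.6/EI
  at E: triangular load, peak 35: 7w₀L³/(360EI) = 547.4/EI
  θ_D0 = 998.7/EI,  θ_E0 = 832.7/EI
Flexibility coefficients: a unit moment at one end gives L/(3EI) there and L/(6EI) at the far end, so f₁₁ = f₂₂ = 3.1/EI and f₁₂ = f₂₁ = 1.55/EI.
Compatibility — zero rotation at each built-in end:
  3.1 M_D + 1.55 M_E = 998.7
  1.55 M_D + 3.1 M_E = 832.7
Solving the pair gives M_D = 250.5 kN·m and M_E = 143.4 kN·m (hogging).

M_E = 143.4 kN·m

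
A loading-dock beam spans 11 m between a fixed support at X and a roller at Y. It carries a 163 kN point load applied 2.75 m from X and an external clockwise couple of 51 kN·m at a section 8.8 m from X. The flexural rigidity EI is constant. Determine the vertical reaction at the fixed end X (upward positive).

Choose R_Y as the redundant. The primary structure is the cantilever fixed at X.
Deflection at Y on the released cantilever, summing each load's contribution:
  point load 163 at a = 2.75: Pa²(3L − a)/(6EI) = 6215/EI
  clockwise couple 51 at a = 8.8: M₀a(2L − a)/(2EI) = 2962/EI
  δ_0 = 9177/EI
Flexibility coefficient — unit upward force at Y: δ_{YY} = L³/(3EI) = 443.7/EI.
Compatibility at Y: δ_0 − R_Y·δ_{YY} = 0, so R_Y = 9177/443.7 = 20.68 kN.
Vertical equilibrium: R_X = ΣP − R_Y = 163 − 20.68 = 142.3 kN.

R_X = 142.3 kN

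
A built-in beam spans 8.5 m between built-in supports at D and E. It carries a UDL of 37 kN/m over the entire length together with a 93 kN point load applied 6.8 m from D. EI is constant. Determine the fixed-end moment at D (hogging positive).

M_D = 248.1 kN·m

Release both end moments; the primary structure is a simply-supported span DE with redundants M_D and M_E.
Simple-span end rotations at D and E under the given loads:
  at D: UDL 37: wL³/(24EI) = 946.8/EI
  at E: UDL 37: wL³/(24EI) = 946.8/EI
  at D: point load 93 at a = 6.8: Pab(L + b)/(6LEI) = 215/EI
  at E: point load 93 at a = 6.8: Pab(L + a)/(6LEI) = 322.5/EI
  θ_D0 = 1162/EI,  θ_E0 = 1269/EI
Flexibility coefficients: a unit moment at one end gives L/(3EI) there and L/(6EI) at the far end, so f₁₁ = f₂₂ = 2.833/EI and f₁₂ = f₂₁ = 1.417/EI.
Compatibility — zero rotation at each built-in end:
  2.833 M_D + 1.417 M_E = 1162
  1.417 M_D + 2.833 M_E = 1269
Solving the pair gives M_D = 248.1 kN·m and M_E = 324 kN·m (hogging).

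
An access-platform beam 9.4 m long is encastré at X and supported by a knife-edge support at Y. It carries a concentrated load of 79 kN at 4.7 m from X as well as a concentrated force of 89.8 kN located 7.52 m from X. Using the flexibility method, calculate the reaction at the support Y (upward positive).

Choose R_Y as the redundant. The primary structure is the cantilever fixed at X.
Downward deflection at the released point Y due to the loads:
  point load 79 at a = 4.7: Pa²(3L − a)/(6EI) = 6835/EI
  point load 89.8 at a = 7.52: Pa²(3L − a)/(6EI) = 17503/EI
  δ_0 = 24338/EI
Flexibility coefficient — unit upward force at Y: δ_{YY} = L³/(3EI) = 276.9/EI.
The prop prevents deflection at Y: R_Y = δ_0/δ_{YY} = 24338/276.9 = 87.91 kN.

R_Y = 87.91 kN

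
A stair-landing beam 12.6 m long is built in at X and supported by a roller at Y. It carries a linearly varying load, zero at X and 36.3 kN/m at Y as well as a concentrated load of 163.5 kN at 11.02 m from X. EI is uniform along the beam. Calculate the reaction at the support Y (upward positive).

R_Y = 258.7 kN

Remove the prop at Y; the released (primary) structure is a cantilever built in at X.
Free-end deflection of the primary structure under the applied loading (downward +):
  triangular load, peak 36.3 at the free end: 11w₀L⁴/(120EI) = 83869/EI
  point load 163.5 at a = 11.02: Pa²(3L − a)/(6EI) = 88622/EI
  δ_0 = 172491/EI
Flexibility coefficient — unit upward force at Y: δ_{YY} = L³/(3EI) = 666.8/EI.
The prop prevents deflection at Y: R_Y = δ_0/δ_{YY} = 172491/666.8 = 258.7 kN.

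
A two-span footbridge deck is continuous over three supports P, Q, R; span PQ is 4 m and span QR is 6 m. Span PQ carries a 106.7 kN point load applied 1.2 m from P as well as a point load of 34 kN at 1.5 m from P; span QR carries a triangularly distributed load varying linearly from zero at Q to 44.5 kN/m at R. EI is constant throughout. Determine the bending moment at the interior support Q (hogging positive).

M_Q = 88.14 kN·m

Insert a hinge at Q; M_Q is the redundant, and each span becomes simply supported.
Discontinuity in slope at Q on the released structure — sum the simple-span end rotations:
  span PQ: point load 106.7 at a = 1.2: Pab(L + a)/(6LEI) = 77.68/EI
  span PQ: point load 34 at a = 1.5: Pab(L + a)/(6LEI) = 29.22/EI
  span QR: triangular load, peak 44.5: 7w₀L³/(360EI) = 186.9/EI
  relative rotation θ_0 = (106.9 + 186.9)/EI = 293.8/EI
A unit hogging moment at Q produces rotation L₁/(3EI) + L₂/(3EI) = 3.333/EI.
Slope continuity at Q: θ_0 = M_Q·3.333/EI, so M_Q = 293.8/3.333 = 88.14 kN·m (hogging).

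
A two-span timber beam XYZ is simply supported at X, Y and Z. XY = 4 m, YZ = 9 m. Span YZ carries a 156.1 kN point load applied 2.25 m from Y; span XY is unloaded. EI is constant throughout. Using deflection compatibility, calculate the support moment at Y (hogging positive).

Release continuity at Y by inserting a hinge; the redundant is the internal moment M_Y. The primary structure is two simply-supported spans XY and YZ.
Rotations at Y on the released spans (each span's end-slope, ×1/EI):
  span YZ: point load 156.1 at a = 2.25: Pab(L + b)/(6LEI) = 691.5/EI
  relative rotation θ_0 = (0 + 691.5)/EI = 691.5/EI
A unit hogging moment at Y produces rotation L₁/(3EI) + L₂/(3EI) = 4.333/EI.
Compatibility: M_Y·(L₁+L₂)/(3EI) = θ_0, giving M_Y = 159.6 kN·m (hogging).

M_Y = 159.6 kN·m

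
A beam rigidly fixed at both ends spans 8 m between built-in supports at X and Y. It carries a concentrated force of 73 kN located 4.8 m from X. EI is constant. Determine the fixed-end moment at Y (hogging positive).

M_Y = 84.1 kN·m

Take the two fixed-end moments M_X, M_Y as redundants; the released structure is the simple span XY.
End rotations of the released simple span under the applied load (×1/EI):
  at X: point load 73 at a = 4.8: Pab(L + b)/(6LEI) = 261.6/EI
  at Y: point load 73 at a = 4.8: Pab(L + a)/(6LEI) = 299/EI
  θ_X0 = 261.6/EI,  θ_Y0 = 299/EI
Flexibility coefficients: a unit moment at one end gives L/(3EI) there and L/(6EI) at the far end, so f₁₁ = f₂₂ = 2.667/EI and f₁₂ = f₂₁ = 1.333/EI.
Compatibility — zero rotation at each built-in end:
  2.667 M_X + 1.333 M_Y = 261.6
  1.333 M_X + 2.667 M_Y = 299
Solving the pair gives M_X = 56.06 kN·m and M_Y = 84.1 kN·m (hogging).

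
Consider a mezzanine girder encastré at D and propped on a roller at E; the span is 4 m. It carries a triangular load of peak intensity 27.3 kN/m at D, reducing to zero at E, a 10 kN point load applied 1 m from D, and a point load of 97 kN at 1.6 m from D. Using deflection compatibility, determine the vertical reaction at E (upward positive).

R_E = 31.96 kN

Take the reaction at E as the redundant and release it; the primary structure is a cantilever fixed at D.
Primary-structure tip deflection at E by superposition:
  triangular load, peak 27.3 at the fixed end: w₀L⁴/(30EI) = 233/EI
  point load 10 at a = 1: Pa²(3L − a)/(6EI) = 18.33/EI
  point load 97 at a = 1.6: Pa²(3L − a)/(6EI) = 430.4/EI
  δ_0 = 681.7/EI
Flexibility coefficient — unit upward force at E: δ_{EE} = L³/(3EI) = 21.33/EI.
Compatibility at E: δ_0 − R_E·δ_{EE} = 0, so R_E = 681.7/21.33 = 31.96 kN.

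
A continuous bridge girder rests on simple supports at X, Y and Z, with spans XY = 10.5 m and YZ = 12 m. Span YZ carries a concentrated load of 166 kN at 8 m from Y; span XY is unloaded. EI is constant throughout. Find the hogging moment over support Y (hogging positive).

Release continuity at Y by inserting a hinge; the redundant is the internal moment M_Y. The primary structure is two simply-supported spans XY and YZ.
End slopes at the hinge Y, treating each span as simply supported:
  span YZ: point load 166 at a = 8: Pab(L + b)/(6LEI) = 1180/EI
  relative rotation θ_0 = (0 + 1180)/EI = 1180/EI
A unit hogging moment at Y produces rotation L₁/(3EI) + L₂/(3EI) = 7.5/EI.
Slope continuity at Y: θ_0 = M_Y·7.5/EI, so M_Y = 1180/7.5 = 157.4 kN·m (hogging).

M_Y = 157.4 kN·m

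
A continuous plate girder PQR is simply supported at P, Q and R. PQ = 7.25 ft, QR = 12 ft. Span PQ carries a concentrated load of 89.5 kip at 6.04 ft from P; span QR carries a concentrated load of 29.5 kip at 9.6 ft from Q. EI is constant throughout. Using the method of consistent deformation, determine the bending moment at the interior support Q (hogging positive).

M_Q = 52.33 kip·ft

Insert a hinge at Q; M_Q is the redundant, and each span becomes simply supported.
End slopes at the hinge Q, treating each span as simply supported:
  span PQ: point load 89.5 at a = 6.04: Pab(L + a)/(6LEI) = 199.8/EI
  span QR: point load 29.5 at a = 9.6: Pab(L + b)/(6LEI) = 135.9/EI
  relative rotation θ_0 = (199.8 + 135.9)/EI = 335.8/EI
A unit hogging moment at Q produces rotation L₁/(3EI) + L₂/(3EI) = 6.417/EI.
Slope continuity at Q: θ_0 = M_Q·6.417/EI, so M_Q = 335.8/6.417 = 52.33 kip·ft (hogging).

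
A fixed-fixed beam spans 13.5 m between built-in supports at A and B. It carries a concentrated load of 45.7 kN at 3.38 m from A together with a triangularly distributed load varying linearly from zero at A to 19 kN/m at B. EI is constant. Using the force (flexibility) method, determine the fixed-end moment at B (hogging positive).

M_B = 202.1 kN·m

Take the two fixed-end moments M_A, M_B as redundants; the released structure is the simple span AB.
End rotations of the released simple span under the applied load (×1/EI):
  at A: point load 45.7 at a = 3.38: Pab(L + b)/(6LEI) = 455.8/EI
  at B: point load 45.7 at a = 3.38: Pab(L + a)/(6LEI) = 325.8/EI
  at A: triangular load, peak 19: 7w₀L³/(360EI) = 909/EI
  at B: triangular load, peak 19: w₀L³/(45EI) = 1039/EI
  θ_A0 = 1365/EI,  θ_B0 = 1365/EI
Flexibility coefficients: a unit moment at one end gives L/(3EI) there and L/(6EI) at the far end, so f₁₁ = f₂₂ = 4.5/EI and f₁₂ = f₂₁ = 2.25/EI.
Compatibility — zero rotation at each built-in end:
  4.5 M_A + 2.25 M_B = 1365
  2.25 M_A + 4.5 M_B = 1365
Solving the pair gives M_A = 202.2 kN·m and M_B = 202.1 kN·m (hogging).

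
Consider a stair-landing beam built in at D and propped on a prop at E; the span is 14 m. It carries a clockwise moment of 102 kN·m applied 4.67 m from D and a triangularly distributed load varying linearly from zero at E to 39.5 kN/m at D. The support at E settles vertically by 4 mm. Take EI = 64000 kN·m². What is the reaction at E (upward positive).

Take the reaction at E as the redundant and release it; the primary structure is a cantilever fixed at D.
Downward deflection at the released point E due to the loads:
  clockwise couple 102 at a = 4.67: M₀a(2L − a)/(2EI) = 5557/EI
  triangular load, peak 39.5 at the fixed end: w₀L⁴/(30EI) = 50581/EI
  δ_0 = 56138/EI
Flexibility coefficient — unit upward force at E: δ_{EE} = L³/(3EI) = 914.7/EI.
With EI = 64000 kN·m²: δ_0 = 0.87715 m and δ_{EE} = 0.014292 m/kN.
Compatibility — the beam at E must follow the support down by 0.004 m: δ_0 − R_E·δ_{EE} = 0.004, so R_E = (0.87715 − 0.004)/0.014292 = 61.1 kN.

R_E = 61.1 kN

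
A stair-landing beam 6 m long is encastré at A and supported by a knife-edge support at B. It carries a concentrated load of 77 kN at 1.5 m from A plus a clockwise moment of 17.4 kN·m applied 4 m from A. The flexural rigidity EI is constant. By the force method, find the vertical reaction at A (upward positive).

Choose R_B as the redundant. The primary structure is the cantilever fixed at A.
Deflection at B on the released cantilever, summing each load's contribution:
  point load 77 at a = 1.5: Pa²(3L − a)/(6EI) = 476.4/EI
  clockwise couple 17.4 at a = 4: M₀a(2L − a)/(2EI) = 278.4/EI
  δ_0 = 754.8/EI
Tip deflection under a unit load at B: L³/(3EI) = 72/EI.
The prop prevents deflection at B: R_B = δ_0/δ_{BB} = 754.8/72 = 10.48 kN.
Vertical equilibrium: R_A = ΣP − R_B = 77 − 10.48 = 66.52 kN.

R_A = 66.52 kN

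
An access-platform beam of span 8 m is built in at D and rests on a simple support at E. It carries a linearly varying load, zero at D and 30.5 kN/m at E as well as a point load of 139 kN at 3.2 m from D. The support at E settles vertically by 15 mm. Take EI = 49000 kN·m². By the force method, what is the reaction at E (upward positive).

Choose R_E as the redundant. The primary structure is the cantilever fixed at D.
Primary-structure tip deflection at E by superposition:
  triangular load, peak 30.5 at the free end: 11w₀L⁴/(120EI) = 11452/EI
  point load 139 at a = 3.2: Pa²(3L − a)/(6EI) = 4934/EI
  δ_0 = 16386/EI
Flexibility coefficient — unit upward force at E: δ_{EE} = L³/(3EI) = 170.7/EI.
With EI = 49000 kN·m²: δ_0 = 0.33441 m and δ_{EE} = 0.003483 m/kN.
Compatibility — the beam at E must follow the support down by 0.015 m: δ_0 − R_E·δ_{EE} = 0.015, so R_E = (0.33441 − 0.015)/0.003483 = 91.71 kN.

R_E = 91.71 kN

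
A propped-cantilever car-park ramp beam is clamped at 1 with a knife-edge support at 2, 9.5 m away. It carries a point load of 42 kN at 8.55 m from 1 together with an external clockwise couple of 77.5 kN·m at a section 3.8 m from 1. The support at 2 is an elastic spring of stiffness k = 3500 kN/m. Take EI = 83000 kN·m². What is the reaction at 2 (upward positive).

Take the reaction at 2 as the redundant and release it; the primary structure is a cantilever fixed at 1.
Primary-structure tip deflection at 2 by superposition:
  point load 42 at a = 8.55: Pa²(3L − a)/(6EI) = 10209/EI
  clockwise couple 77.5 at a = 3.8: M₀a(2L − a)/(2EI) = 2238/EI
  δ_0 = 12447/EI
Flexibility coefficient — unit upward force at 2: δ_{22} = L³/(3EI) = 285.8/EI.
With EI = 83000 kN·m²: δ_0 = 0.14996 m and δ_{22} = 0.003443 m/kN.
Compatibility — the spring shortens by R_2/k under the reaction it provides: δ_0 − R_2·δ_{22} = R_2/k. With 1/k = 0.000286 m/kN, R_2 = δ_0 / (δ_{22} + 1/k) = 0.14996 / (0.003443 + 0.000286) = 40.22 kN.

R_2 = 40.22 kN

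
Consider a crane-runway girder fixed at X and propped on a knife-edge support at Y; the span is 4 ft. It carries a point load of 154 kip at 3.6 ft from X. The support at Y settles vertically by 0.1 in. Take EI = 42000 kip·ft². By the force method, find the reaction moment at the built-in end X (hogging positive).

M_X = 96.12 kip·ft

Release the roller at Y. Primary structure: cantilever fixed at X.
Downward deflection at the released point Y due to the loads:
  point load 154 at a = 3.6: Pa²(3L − a)/(6EI) = 2794/EI
Flexibility coefficient — unit upward force at Y: δ_{YY} = L³/(3EI) = 21.33/EI.
With EI = 42000 kip·ft²: δ_0 = 0.066528 ft and δ_{YY} = 0.000508 ft/kip.
Compatibility — the beam at Y must follow the support down by 0.008333 ft: δ_0 − R_Y·δ_{YY} = 0.008333, so R_Y = (0.066528 − 0.008333)/0.000508 = 114.6 kip.
Moment equilibrium about X: M_X = Σ(load moments about X) − R_Y·L = 554.4 − 114.6×4 = 96.12 kip·ft.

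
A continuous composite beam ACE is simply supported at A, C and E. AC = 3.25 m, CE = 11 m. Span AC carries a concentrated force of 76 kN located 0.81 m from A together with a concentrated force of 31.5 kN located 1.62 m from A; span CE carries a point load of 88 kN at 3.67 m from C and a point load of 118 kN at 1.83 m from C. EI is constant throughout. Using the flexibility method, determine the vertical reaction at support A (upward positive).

R_A = -12.3 kN

Take M_C as the redundant. Released structure: two simple spans AC and CE with a hinge at C.
Rotations at C on the released spans (each span's end-slope, ×1/EI):
  span AC: point load 76 at a = 0.81: Pab(L + a)/(6LEI) = 31.27/EI
  span AC: point load 31.5 at a = 1.62: Pab(L + a)/(6LEI) = 20.77/EI
  span CE: point load 88 at a = 3.67: Pab(L + b)/(6LEI) = 657.5/EI
  span CE: point load 118 at a = 1.83: Pab(L + b)/(6LEI) = 605.2/EI
  relative rotation θ_0 = (52.05 + 1263)/EI = 1315/EI
A unit hogging moment at C produces rotation L₁/(3EI) + L₂/(3EI) = 4.75/EI.
Slope continuity at C: θ_0 = M_C·4.75/EI, so M_C = 1315/4.75 = 276.8 kN·m (hogging).
Span AC, ΣM about A with M_C applied at C: R_C^{AC}·3.25 = 112.6 + 276.8, so R_C^{AC} = 119.8 kN and R_A = 107.5 − 119.8 = -12.3 kN.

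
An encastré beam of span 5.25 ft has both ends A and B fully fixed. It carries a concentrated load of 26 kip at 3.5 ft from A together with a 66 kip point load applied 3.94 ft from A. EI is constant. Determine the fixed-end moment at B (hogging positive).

M_B = 68.92 kip·ft

Release both end moments; the primary structure is a simply-supported span AB with redundants M_A and M_B.
Simple-span end rotations at A and B under the given loads:
  at A: point load 26 at a = 3.5: Pab(L + b)/(6LEI) = 35.39/EI
  at B: point load 26 at a = 3.5: Pab(L + a)/(6LEI) = 44.24/EI
  at A: point load 66 at a = 3.94: Pab(L + b)/(6LEI) = 70.94/EI
  at B: point load 66 at a = 3.94: Pab(L + a)/(6LEI) = 99.38/EI
  θ_A0 = 106.3/EI,  θ_B0 = 143.6/EI
Flexibility coefficients: a unit moment at one end gives L/(3EI) there and L/(6EI) at the far end, so f₁₁ = f₂₂ = 1.75/EI and f₁₂ = f₂₁ = 0.875/EI.
Compatibility — zero rotation at each built-in end:
  1.75 M_A + 0.875 M_B = 106.3
  0.875 M_A + 1.75 M_B = 143.6
Solving the pair gives M_A = 26.3 kip·ft and M_B = 68.92 kip·ft (hogging).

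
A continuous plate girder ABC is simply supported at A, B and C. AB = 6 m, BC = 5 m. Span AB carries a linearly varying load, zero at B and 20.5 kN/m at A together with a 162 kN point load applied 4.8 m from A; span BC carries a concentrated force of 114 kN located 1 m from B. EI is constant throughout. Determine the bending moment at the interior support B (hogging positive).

M_B = 137.1 kN·m

Release continuity at B by inserting a hinge; the redundant is the internal moment M_B. The primary structure is two simply-supported spans AB and BC.
End slopes at the hinge B, treating each span as simply supported:
  span AB: triangular load, peak 20.5: 7w₀L³/(360EI) = 86.1/EI
  span AB: point load 162 at a = 4.8: Pab(L + a)/(6LEI) = 279.9/EI
  span BC: point load 114 at a = 1: Pab(L + b)/(6LEI) = 136.8/EI
  relative rotation θ_0 = (366 + 136.8)/EI = 502.8/EI
A unit hogging moment at B produces rotation L₁/(3EI) + L₂/(3EI) = 3.667/EI.
Compatibility: M_B·(L₁+L₂)/(3EI) = θ_0, giving M_B = 137.1 kN·m (hogging).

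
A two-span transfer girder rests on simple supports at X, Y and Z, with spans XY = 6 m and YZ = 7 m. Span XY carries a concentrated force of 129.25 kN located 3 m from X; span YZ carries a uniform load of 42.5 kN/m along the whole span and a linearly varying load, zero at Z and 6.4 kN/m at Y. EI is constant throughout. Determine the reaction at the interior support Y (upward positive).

Release continuity at Y by inserting a hinge; the redundant is the internal moment M_Y. The primary structure is two simply-supported spans XY and YZ.
End slopes at the hinge Y, treating each span as simply supported:
  span XY: point load 129.25 at a = 3: Pab(L + a)/(6LEI) = 290.8/EI
  span YZ: UDL 42.5: wL³/(24EI) = 607.4/EI
  span YZ: triangular load, peak 6.4: w₀L³/(45EI) = 48.78/EI
  relative rotation θ_0 = (290.8 + 656.2)/EI = 947/EI
A unit hogging moment at Y produces rotation L₁/(3EI) + L₂/(3EI) = 4.333/EI.
Slope continuity at Y: θ_0 = M_Y·4.333/EI, so M_Y = 947/4.333 = 218.5 kN·m (hogging).
Span XY, ΣM about X with M_Y applied at Y: R_Y^{XY}·6 = 387.8 + 218.5, so R_Y^{XY} = 101 kN and R_X = 129.2 − 101 = 28.2 kN.
Span YZ, ΣM about Z: R_Y^{YZ}·7 = 1146 + 218.5, so R_Y^{YZ} = 194.9 kN and R_Z = 319.9 − 194.9 = 125 kN.
R_Y = 101 + 194.9 = 296 kN.

R_Y = 296 kN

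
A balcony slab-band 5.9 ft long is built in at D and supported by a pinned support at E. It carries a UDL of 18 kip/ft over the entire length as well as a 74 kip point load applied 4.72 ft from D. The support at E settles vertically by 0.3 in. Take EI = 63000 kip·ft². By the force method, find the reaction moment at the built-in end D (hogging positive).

M_D = 256 kip·ft

Take the reaction at E as the redundant and release it; the primary structure is a cantilever fixed at D.
Deflection at E on the released cantilever, summing each load's contribution:
  UDL 18: wL⁴/(8EI) = 2726/EI
  point load 74 at a = 4.72: Pa²(3L − a)/(6EI) = 3566/EI
  δ_0 = 6293/EI
Tip deflection under a unit load at E: L³/(3EI) = 68.46/EI.
With EI = 63000 kip·ft²: δ_0 = 0.099887 ft and δ_{EE} = 0.001087 ft/kip.
Compatibility — the beam at E must follow the support down by 0.025 ft: δ_0 − R_E·δ_{EE} = 0.025, so R_E = (0.099887 − 0.025)/0.001087 = 68.91 kip.
Moment equilibrium about D: M_D = Σ(load moments about D) − R_E·L = 662.6 − 68.91×5.9 = 256 kip·ft.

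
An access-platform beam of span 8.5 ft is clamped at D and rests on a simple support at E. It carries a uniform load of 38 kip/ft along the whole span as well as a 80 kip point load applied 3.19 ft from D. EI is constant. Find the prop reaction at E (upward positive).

Remove the prop at E; the released (primary) structure is a cantilever built in at D.
Downward deflection at the released point E due to the loads:
  UDL 38: wL⁴/(8EI) = 24795/EI
  point load 80 at a = 3.19: Pa²(3L − a)/(6EI) = 3027/EI
  δ_0 = 27822/EI
Flexibility coefficient — unit upward force at E: δ_{EE} = L³/(3EI) = 204.7/EI.
Compatibility at E: δ_0 − R_E·δ_{EE} = 0, so R_E = 27822/204.7 = 135.9 kip.

R_E = 135.9 kip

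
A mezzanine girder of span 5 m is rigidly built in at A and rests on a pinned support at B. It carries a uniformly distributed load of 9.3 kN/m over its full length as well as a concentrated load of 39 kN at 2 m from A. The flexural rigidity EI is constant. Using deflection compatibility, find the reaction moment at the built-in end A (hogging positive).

Remove the prop at B; the released (primary) structure is a cantilever built in at A.
Downward deflection at the released point B due to the loads:
  UDL 9.3: wL⁴/(8EI) = 726.6/EI
  point load 39 at a = 2: Pa²(3L − a)/(6EI) = 338/EI
  δ_0 = 1065/EI
Tip deflection under a unit load at B: L³/(3EI) = 41.67/EI.
Compatibility at B: δ_0 − R_B·δ_{BB} = 0, so R_B = 1065/41.67 = 25.55 kN.
Moment equilibrium about A: M_A = Σ(load moments about A) − R_B·L = 194.2 − 25.55×5 = 66.5 kN·m.

M_A = 66.5 kN·m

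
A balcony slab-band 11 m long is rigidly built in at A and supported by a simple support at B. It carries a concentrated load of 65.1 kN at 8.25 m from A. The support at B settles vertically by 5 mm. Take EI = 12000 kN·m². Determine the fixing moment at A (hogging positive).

Release the roller at B. Primary structure: cantilever fixed at A.
Primary-structure tip deflection at B by superposition:
  point load 65.1 at a = 8.25: Pa²(3L − a)/(6EI) = 18277/EI
Tip deflection under a unit load at B: L³/(3EI) = 443.7/EI.
With EI = 12000 kN·m²: δ_0 = 1.5231 m and δ_{BB} = 0.036972 m/kN.
Compatibility — the beam at B must follow the support down by 0.005 m: δ_0 − R_B·δ_{BB} = 0.005, so R_B = (1.5231 − 0.005)/0.036972 = 41.06 kN.
Moment equilibrium about A: M_A = Σ(load moments about A) − R_B·L = 537.1 − 41.06×11 = 85.41 kN·m.

M_A = 85.41 kN·m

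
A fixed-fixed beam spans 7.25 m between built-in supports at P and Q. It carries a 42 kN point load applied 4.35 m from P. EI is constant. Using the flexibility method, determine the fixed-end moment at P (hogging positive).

Take the two fixed-end moments M_P, M_Q as redundants; the released structure is the simple span PQ.
On the primary (simply-supported) span, the end slopes from the loading are:
  at P: point load 42 at a = 4.35: Pab(L + b)/(6LEI) = 123.6/EI
  at Q: point load 42 at a = 4.35: Pab(L + a)/(6LEI) = 141.3/EI
  θ_P0 = 123.6/EI,  θ_Q0 = 141.3/EI
Flexibility coefficients: a unit moment at one end gives L/(3EI) there and L/(6EI) at the far end, so f₁₁ = f₂₂ = 2.417/EI and f₁₂ = f₂₁ = 1.208/EI.
Compatibility — zero rotation at each built-in end:
  2.417 M_P + 1.208 M_Q = 123.6
  1.208 M_P + 2.417 M_Q = 141.3
Solving the pair gives M_P = 29.23 kN·m and M_Q = 43.85 kN·m (hogging).

M_P = 29.23 kN·m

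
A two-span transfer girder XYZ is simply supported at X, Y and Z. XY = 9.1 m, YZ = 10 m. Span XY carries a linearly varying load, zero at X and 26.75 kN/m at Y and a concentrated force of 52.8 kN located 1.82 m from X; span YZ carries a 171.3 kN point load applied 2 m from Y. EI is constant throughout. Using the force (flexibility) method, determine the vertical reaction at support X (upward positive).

R_X = 58.47 kN

Take M_Y as the redundant. Released structure: two simple spans XY and YZ with a hinge at Y.
End slopes at the hinge Y, treating each span as simply supported:
  span XY: triangular load, peak 26.75: w₀L³/(45EI) = 448/EI
  span XY: point load 52.8 at a = 1.82: Pab(L + a)/(6LEI) = 139.9/EI
  span YZ: point load 171.3 at a = 2: Pab(L + b)/(6LEI) = 822.2/EI
  relative rotation θ_0 = (587.9 + 822.2)/EI = 1410/EI
A unit hogging moment at Y produces rotation L₁/(3EI) + L₂/(3EI) = 6.367/EI.
Slope continuity at Y: θ_0 = M_Y·6.367/EI, so M_Y = 1410/6.367 = 221.5 kN·m (hogging).
Span XY, ΣM about X with M_Y applied at Y: R_Y^{XY}·9.1 = 834.5 + 221.5, so R_Y^{XY} = 116 kN and R_X = 174.5 − 116 = 58.47 kN.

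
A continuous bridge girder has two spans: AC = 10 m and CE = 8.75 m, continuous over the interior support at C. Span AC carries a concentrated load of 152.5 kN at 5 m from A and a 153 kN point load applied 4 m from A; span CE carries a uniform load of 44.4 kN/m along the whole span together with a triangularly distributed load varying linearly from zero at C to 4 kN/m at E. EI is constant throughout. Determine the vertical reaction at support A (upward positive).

R_A = 118.4 kN

Release continuity at C by inserting a hinge; the redundant is the internal moment M_C. The primary structure is two simply-supported spans AC and CE.
Rotations at C on the released spans (each span's end-slope, ×1/EI):
  span AC: point load 152.5 at a = 5: Pab(L + a)/(6LEI) = 953.1/EI
  span AC: point load 153 at a = 4: Pab(L + a)/(6LEI) = 856.8/EI
  span CE: UDL 44.4: wL³/(24EI) = 1239/EI
  span CE: triangular load, peak 4: 7w₀L³/(360EI) = 52.11/EI
  relative rotation θ_0 = (1810 + 1291)/EI = 3101/EI
A unit hogging moment at C produces rotation L₁/(3EI) + L₂/(3EI) = 6.25/EI.
Compatibility: M_C·(L₁+L₂)/(3EI) = θ_0, giving M_C = 496.2 kN·m (hogging).
Span AC, ΣM about A with M_C applied at C: R_C^{AC}·10 = 1374 + 496.2, so R_C^{AC} = 187.1 kN and R_A = 305.5 − 187.1 = 118.4 kN.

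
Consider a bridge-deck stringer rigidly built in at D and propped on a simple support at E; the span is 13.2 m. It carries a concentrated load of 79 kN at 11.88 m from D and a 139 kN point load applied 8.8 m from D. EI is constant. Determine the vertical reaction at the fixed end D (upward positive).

R_D = 78.74 kN

Take the reaction at E as the redundant and release it; the primary structure is a cantilever fixed at D.
Free-end deflection of the primary structure under the applied loading (downward +):
  point load 79 at a = 11.88: Pa²(3L − a)/(6EI) = 51511/EI
  point load 139 at a = 8.8: Pa²(3L − a)/(6EI) = 55256/EI
  δ_0 = 106767/EI
Tip deflection under a unit load at E: L³/(3EI) = 766.7/EI.
Compatibility at E: δ_0 − R_E·δ_{EE} = 0, so R_E = 106767/766.7 = 139.3 kN.
Vertical equilibrium: R_D = ΣP − R_E = 218 − 139.3 = 78.74 kN.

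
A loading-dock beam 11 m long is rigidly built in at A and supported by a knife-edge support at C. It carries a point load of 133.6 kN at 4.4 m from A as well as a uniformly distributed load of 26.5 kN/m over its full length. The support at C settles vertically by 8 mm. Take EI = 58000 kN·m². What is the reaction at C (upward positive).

R_C = 136.1 kN

Choose R_C as the redundant. The primary structure is the cantilever fixed at A.
Downward deflection at the released point C due to the loads:
  point load 133.6 at a = 4.4: Pa²(3L − a)/(6EI) = 12329/EI
  UDL 26.5: wL⁴/(8EI) = 48498/EI
  δ_0 = 60827/EI
Tip deflection under a unit load at C: L³/(3EI) = 443.7/EI.
With EI = 58000 kN·m²: δ_0 = 1.0487 m and δ_{CC} = 0.007649 m/kN.
Compatibility — the beam at C must follow the support down by 0.008 m: δ_0 − R_C·δ_{CC} = 0.008, so R_C = (1.0487 − 0.008)/0.007649 = 136.1 kN.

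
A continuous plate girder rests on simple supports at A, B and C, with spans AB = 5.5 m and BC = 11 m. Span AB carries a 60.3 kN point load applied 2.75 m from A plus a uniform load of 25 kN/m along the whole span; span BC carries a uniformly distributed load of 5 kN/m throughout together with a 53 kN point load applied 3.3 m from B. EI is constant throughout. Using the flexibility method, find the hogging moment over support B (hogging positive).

M_B = 172 kN·m

Insert a hinge at B; M_B is the redundant, and each span becomes simply supported.
End slopes at the hinge B, treating each span as simply supported:
  span AB: point load 60.3 at a = 2.75: Pab(L + a)/(6LEI) = 114/EI
  span AB: UDL 25: wL³/(24EI) = 173.3/EI
  span BC: UDL 5: wL³/(24EI) = 277.3/EI
  span BC: point load 53 at a = 3.3: Pab(L + b)/(6LEI) = 381.6/EI
  relative rotation θ_0 = (287.3 + 658.9)/EI = 946.2/EI
A unit hogging moment at B produces rotation L₁/(3EI) + L₂/(3EI) = 5.5/EI.
Compatibility: M_B·(L₁+L₂)/(3EI) = θ_0, giving M_B = 172 kN·m (hogging).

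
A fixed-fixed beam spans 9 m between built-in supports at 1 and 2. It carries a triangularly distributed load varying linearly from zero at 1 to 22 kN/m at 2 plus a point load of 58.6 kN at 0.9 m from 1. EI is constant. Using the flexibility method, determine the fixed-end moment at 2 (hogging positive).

M_2 = 93.85 kN·m

Take the two fixed-end moments M_1, M_2 as redundants; the released structure is the simple span 12.
Simple-span end rotations at 1 and 2 under the given loads:
  at 1: triangular load, peak 22: 7w₀L³/(360EI) = 311.9/EI
  at 2: triangular load, peak 22: w₀L³/(45EI) = 356.4/EI
  at 1: point load 58.6 at a = 0.9: Pab(L + b)/(6LEI) = 135.3/EI
  at 2: point load 58.6 at a = 0.9: Pab(L + a)/(6LEI) = 78.32/EI
  θ_10 = 447.1/EI,  θ_20 = 434.7/EI
Flexibility coefficients: a unit moment at one end gives L/(3EI) there and L/(6EI) at the far end, so f₁₁ = f₂₂ = 3/EI and f₁₂ = f₂₁ = 1.5/EI.
Compatibility — zero rotation at each built-in end:
  3 M_1 + 1.5 M_2 = 447.1
  1.5 M_1 + 3 M_2 = 434.7
Solving the pair gives M_1 = 102.1 kN·m and M_2 = 93.85 kN·m (hogging).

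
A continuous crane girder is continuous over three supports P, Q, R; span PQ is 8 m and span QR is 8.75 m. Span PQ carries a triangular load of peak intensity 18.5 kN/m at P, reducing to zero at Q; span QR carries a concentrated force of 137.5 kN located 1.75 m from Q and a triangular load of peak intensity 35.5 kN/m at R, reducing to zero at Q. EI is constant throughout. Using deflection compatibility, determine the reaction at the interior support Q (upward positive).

R_Q = 235.8 kN

Insert a hinge at Q; M_Q is the redundant, and each span becomes simply supported.
Rotations at Q on the released spans (each span's end-slope, ×1/EI):
  span PQ: triangular load, peak 18.5: 7w₀L³/(360EI) = 184.2/EI
  span QR: point load 137.5 at a = 1.75: Pab(L + b)/(6LEI) = 505.3/EI
  span QR: triangular load, peak 35.5: 7w₀L³/(360EI) = 462.4/EI
  relative rotation θ_0 = (184.2 + 967.7)/EI = 1152/EI
A unit hogging moment at Q produces rotation L₁/(3EI) + L₂/(3EI) = 5.583/EI.
Compatibility: M_Q·(L₁+L₂)/(3EI) = θ_0, giving M_Q = 206.3 kN·m (hogging).
Span PQ, ΣM about P with M_Q applied at Q: R_Q^{PQ}·8 = 197.3 + 206.3, so R_Q^{PQ} = 50.46 kN and R_P = 74 − 50.46 = 23.54 kN.
Span QR, ΣM about R: R_Q^{QR}·8.75 = 1415 + 206.3, so R_Q^{QR} = 185.3 kN and R_R = 292.8 − 185.3 = 107.5 kN.
R_Q = 50.46 + 185.3 = 235.8 kN.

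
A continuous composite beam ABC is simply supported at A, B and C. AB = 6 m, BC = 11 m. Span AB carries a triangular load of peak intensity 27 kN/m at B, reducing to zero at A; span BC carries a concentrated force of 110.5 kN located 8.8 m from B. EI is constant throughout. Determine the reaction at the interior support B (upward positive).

Release continuity at B by inserting a hinge; the redundant is the internal moment M_B. The primary structure is two simply-supported spans AB and BC.
Rotations at B on the released spans (each span's end-slope, ×1/EI):
  span AB: triangular load, peak 27: w₀L³/(45EI) = 129.6/EI
  span BC: point load 110.5 at a = 8.8: Pab(L + b)/(6LEI) = 427.9/EI
  relative rotation θ_0 = (129.6 + 427.9)/EI = 557.5/EI
A unit hogging moment at B produces rotation L₁/(3EI) + L₂/(3EI) = 5.667/EI.
Slope continuity at B: θ_0 = M_B·5.667/EI, so M_B = 557.5/5.667 = 98.37 kN·m (hogging).
Span AB, ΣM about A with M_B applied at B: R_B^{AB}·6 = 324 + 98.37, so R_B^{AB} = 70.4 kN and R_A = 81 − 70.4 = 10.6 kN.
Span BC, ΣM about C: R_B^{BC}·11 = 243.1 + 98.37, so R_B^{BC} = 31.04 kN and R_C = 110.5 − 31.04 = 79.46 kN.
R_B = 70.4 + 31.04 = 101.4 kN.

R_B = 101.4 kN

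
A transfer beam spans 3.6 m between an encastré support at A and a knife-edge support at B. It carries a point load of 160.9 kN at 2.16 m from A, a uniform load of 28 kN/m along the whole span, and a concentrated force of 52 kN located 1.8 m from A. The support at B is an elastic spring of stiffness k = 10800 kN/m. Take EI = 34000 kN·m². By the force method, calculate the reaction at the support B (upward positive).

Remove the prop at B; the released (primary) structure is a cantilever built in at A.
Free-end deflection of the primary structure under the applied loading (downward +):
  point load 160.9 at a = 2.16: Pa²(3L − a)/(6EI) = 1081/EI
  UDL 28: wL⁴/(8EI) = 587.9/EI
  point load 52 at a = 1.8: Pa²(3L − a)/(6EI) = 252.7/EI
  δ_0 = 1922/EI
Tip deflection under a unit load at B: L³/(3EI) = 15.55/EI.
With EI = 34000 kN·m²: δ_0 = 0.056517 m and δ_{BB} = 0.000457 m/kN.
Compatibility — the spring shortens by R_B/k under the reaction it provides: δ_0 − R_B·δ_{BB} = R_B/k. With 1/k = 0.000093 m/kN, R_B = δ_0 / (δ_{BB} + 1/k) = 0.056517 / (0.000457 + 0.000093) = 102.8 kN.

R_B = 102.8 kN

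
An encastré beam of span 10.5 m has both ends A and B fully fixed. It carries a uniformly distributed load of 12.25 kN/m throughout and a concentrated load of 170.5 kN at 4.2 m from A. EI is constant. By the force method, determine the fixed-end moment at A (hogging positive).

M_A = 370.3 kN·m

Release both end moments; the primary structure is a simply-supported span AB with redundants M_A and M_B.
On the primary (simply-supported) span, the end slopes from the loading are:
  at A: UDL 12.25: wL³/(24EI) = 590.9/EI
  at B: UDL 12.25: wL³/(24EI) = 590.9/EI
  at A: point load 170.5 at a = 4.2: Pab(L + b)/(6LEI) = 1203/EI
  at B: point load 170.5 at a = 4.2: Pab(L + a)/(6LEI) = 1053/EI
  θ_A0 = 1794/EI,  θ_B0 = 1644/EI
Flexibility coefficients: a unit moment at one end gives L/(3EI) there and L/(6EI) at the far end, so f₁₁ = f₂₂ = 3.5/EI and f₁₂ = f₂₁ = 1.75/EI.
Compatibility — zero rotation at each built-in end:
  3.5 M_A + 1.75 M_B = 1794
  1.75 M_A + 3.5 M_B = 1644
Solving the pair gives M_A = 370.3 kN·m and M_B = 284.4 kN·m (hogging).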